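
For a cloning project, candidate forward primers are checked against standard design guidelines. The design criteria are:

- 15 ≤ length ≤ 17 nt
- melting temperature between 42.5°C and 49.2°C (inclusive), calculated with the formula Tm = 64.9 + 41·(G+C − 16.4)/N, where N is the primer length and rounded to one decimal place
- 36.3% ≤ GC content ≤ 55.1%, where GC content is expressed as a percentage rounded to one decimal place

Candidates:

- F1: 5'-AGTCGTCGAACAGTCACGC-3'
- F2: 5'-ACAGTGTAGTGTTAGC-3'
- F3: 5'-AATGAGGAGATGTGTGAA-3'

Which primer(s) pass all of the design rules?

F1 (19 nt, A=5 T=3 G=5 C=6): length 19, outside 15–17 ✗; Tm = 64.9 + 41·(11 − 16.4)/19 = 53.2°C, outside 42.5–49.2°C ✗; GC 11/19 = 57.9%, outside 36.3–55.1% ✗ — fails.
F2 (16 nt, A=4 T=5 G=5 C=2): length 16 ✓; Tm = 64.9 + 41·(7 − 16.4)/16 = 40.8°C, outside 42.5–49.2°C ✗; GC 7/16 = 43.8% ✓ — fails.
F3 (18 nt, A=7 T=4 G=7 C=0): length 18, outside 15–17 ✗; Tm = 64.9 + 41·(7 − 16.4)/18 = 43.5°C ✓; GC 7/18 = 38.9% ✓ — fails.

None of the candidates satisfy all criteria.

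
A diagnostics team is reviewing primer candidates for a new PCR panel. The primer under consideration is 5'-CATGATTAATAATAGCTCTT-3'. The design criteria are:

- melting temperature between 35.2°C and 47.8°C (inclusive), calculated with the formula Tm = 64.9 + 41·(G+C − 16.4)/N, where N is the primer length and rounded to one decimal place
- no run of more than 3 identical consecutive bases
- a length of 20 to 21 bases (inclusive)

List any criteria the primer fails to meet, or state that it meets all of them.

Base counts: A=7, T=8, G=2, C=3 (length 20).
Tm: Tm = 64.9 + 41·(5 − 16.4)/20 = 41.5°C ✓
homopolymer run: longest run = 2 ✓
length: length 20 ✓

Meets all criteria.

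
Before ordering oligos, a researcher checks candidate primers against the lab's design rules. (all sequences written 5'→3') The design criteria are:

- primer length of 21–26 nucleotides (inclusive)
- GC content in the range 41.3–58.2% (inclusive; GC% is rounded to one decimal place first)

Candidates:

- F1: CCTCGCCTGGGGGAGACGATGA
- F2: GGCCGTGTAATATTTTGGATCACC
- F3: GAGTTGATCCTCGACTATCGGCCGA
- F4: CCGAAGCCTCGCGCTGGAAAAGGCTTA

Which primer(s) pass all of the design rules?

F2 and F3.

F1 (22 nt, A=4 T=3 G=9 C=6): length 22 ✓; GC 15/22 = 68.2%, outside 41.3–58.2% ✗ — fails.
F2 (24 nt, A=5 T=8 G=6 C=5): length 24 ✓; GC 11/24 = 45.8% ✓ — passes.
F3 (25 nt, A=5 T=6 G=7 C=7): length 25 ✓; GC 14/25 = 56.0% ✓ — passes.
F4 (27 nt, A=7 T=4 G=8 C=8): length 27, outside 21–26 ✗; GC 16/27 = 59.3%, outside 41.3–58.2% ✗ — fails.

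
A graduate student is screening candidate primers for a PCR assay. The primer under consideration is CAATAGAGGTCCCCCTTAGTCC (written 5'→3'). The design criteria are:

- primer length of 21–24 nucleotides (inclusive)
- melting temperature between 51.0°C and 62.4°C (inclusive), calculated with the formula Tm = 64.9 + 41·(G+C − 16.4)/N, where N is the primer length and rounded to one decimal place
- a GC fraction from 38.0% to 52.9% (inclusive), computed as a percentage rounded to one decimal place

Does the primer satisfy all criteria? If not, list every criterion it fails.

Fails: GC content.

Base counts: A=5, T=5, G=4, C=8 (length 22).
length: length 22 ✓
Tm: Tm = 64.9 + 41·(12 − 16.4)/22 = 56.7°C ✓
GC content: GC 12/22 = 54.5%, outside 38.0–52.9% ✗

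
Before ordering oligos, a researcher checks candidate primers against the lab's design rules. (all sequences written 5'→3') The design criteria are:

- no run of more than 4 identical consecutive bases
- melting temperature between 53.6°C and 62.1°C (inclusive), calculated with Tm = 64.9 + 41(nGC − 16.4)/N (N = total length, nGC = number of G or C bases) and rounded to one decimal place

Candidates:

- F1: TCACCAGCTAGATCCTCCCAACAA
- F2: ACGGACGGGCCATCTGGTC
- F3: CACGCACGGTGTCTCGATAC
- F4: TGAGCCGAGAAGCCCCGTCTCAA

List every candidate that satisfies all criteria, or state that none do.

F1, F2, F3 and F4.

F1 (24 nt, A=8 T=4 G=2 C=10): longest run = 3 ✓; Tm = 64.9 + 41·(12 − 16.4)/24 = 57.4°C ✓ — passes.
F2 (19 nt, A=3 T=3 G=7 C=6): longest run = 3 ✓; Tm = 64.9 + 41·(13 − 16.4)/19 = 57.6°C ✓ — passes.
F3 (20 nt, A=4 T=4 G=5 C=7): longest run = 2 ✓; Tm = 64.9 + 41·(12 − 16.4)/20 = 55.9°C ✓ — passes.
F4 (23 nt, A=6 T=3 G=6 C=8): longest run = 4 ✓; Tm = 64.9 + 41·(14 − 16.4)/23 = 60.6°C ✓ — passes.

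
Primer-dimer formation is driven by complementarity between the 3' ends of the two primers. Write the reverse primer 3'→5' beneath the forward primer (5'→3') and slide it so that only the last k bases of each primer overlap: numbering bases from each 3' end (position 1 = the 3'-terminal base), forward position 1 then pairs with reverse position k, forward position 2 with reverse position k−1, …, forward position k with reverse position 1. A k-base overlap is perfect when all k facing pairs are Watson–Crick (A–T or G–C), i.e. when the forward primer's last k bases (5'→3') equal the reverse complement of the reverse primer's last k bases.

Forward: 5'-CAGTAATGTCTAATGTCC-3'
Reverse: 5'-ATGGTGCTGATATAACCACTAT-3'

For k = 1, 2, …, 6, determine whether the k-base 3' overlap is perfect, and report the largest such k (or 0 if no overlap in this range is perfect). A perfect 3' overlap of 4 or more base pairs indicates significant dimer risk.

Longest perfect overlap: 0 complementary base pairs; below the dimer-risk threshold (threshold 4).

Last 6 bases (5'→3') — forward …ATGTCC, reverse …CACTAT.
Reverse complement of the reverse primer's last 6 bases: ATAGTG; its first k bases are the reverse complement of the reverse primer's last k bases, so a perfect k-base overlap needs the forward primer's last k bases to equal them.
Comparing (forward last k vs required): k=1: C vs A ✗; k=2: CC vs AT ✗; k=3: TCC vs ATA ✗; k=4: GTCC vs ATAG ✗; k=5: TGTCC vs ATAGT ✗; k=6: ATGTCC vs ATAGTG ✗.
No overlap length from 1 to 6 is perfect, so the longest perfect 3' overlap is 0.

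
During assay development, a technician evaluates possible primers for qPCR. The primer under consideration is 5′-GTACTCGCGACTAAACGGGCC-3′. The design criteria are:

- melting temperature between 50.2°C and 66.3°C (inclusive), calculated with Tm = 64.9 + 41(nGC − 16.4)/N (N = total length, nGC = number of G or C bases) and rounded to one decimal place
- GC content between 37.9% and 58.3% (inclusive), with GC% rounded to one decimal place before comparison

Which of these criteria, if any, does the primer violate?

Base counts: A=5, T=3, G=6, C=7 (length 21).
Tm: Tm = 64.9 + 41·(13 − 16.4)/21 = 58.3°C ✓
GC content: GC 13/21 = 61.9%, outside 37.9–58.3% ✗

Fails: GC content.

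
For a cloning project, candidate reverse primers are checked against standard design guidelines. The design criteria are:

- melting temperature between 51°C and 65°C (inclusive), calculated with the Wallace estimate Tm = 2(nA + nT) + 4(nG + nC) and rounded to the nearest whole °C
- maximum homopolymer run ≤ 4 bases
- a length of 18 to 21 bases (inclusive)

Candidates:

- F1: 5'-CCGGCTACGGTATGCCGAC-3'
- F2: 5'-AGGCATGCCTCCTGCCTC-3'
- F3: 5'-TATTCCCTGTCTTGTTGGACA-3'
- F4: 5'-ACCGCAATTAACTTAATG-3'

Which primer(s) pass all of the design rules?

F1, F2 and F3.

F1 (19 nt, A=3 T=3 G=6 C=7): Tm = 2·6 + 4·13 = 64°C ✓; longest run = 2 ✓; length 19 ✓ — passes.
F2 (18 nt, A=2 T=4 G=4 C=8): Tm = 2·6 + 4·12 = 60°C ✓; longest run = 2 ✓; length 18 ✓ — passes.
F3 (21 nt, A=3 T=9 G=4 C=5): Tm = 2·12 + 4·9 = 60°C ✓; longest run = 3 ✓; length 21 ✓ — passes.
F4 (18 nt, A=7 T=5 G=2 C=4): Tm = 2·12 + 4·6 = 48°C, outside 51–65°C ✗; longest run = 2 ✓; length 18 ✓ — fails.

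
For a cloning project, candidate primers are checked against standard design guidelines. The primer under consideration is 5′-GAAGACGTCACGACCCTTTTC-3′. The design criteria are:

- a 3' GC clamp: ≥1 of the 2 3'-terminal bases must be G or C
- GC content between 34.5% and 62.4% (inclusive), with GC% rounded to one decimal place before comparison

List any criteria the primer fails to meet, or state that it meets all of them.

Meets all criteria.

Base counts: A=5, T=5, G=4, C=7 (length 21).
GC clamp: 3' end TC has 1 G/C ✓
GC content: GC 11/21 = 52.4% ✓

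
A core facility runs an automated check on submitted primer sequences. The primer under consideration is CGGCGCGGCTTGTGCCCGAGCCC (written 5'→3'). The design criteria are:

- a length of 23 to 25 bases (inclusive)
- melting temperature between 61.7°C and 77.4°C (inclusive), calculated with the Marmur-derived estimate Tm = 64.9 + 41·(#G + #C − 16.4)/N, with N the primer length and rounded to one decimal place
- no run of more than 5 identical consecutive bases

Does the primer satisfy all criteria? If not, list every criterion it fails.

Meets all criteria.

Base counts: A=1, T=3, G=9, C=10 (length 23).
length: length 23 ✓
Tm: Tm = 64.9 + 41·(19 − 16.4)/23 = 69.5°C ✓
homopolymer run: longest run = 3 ✓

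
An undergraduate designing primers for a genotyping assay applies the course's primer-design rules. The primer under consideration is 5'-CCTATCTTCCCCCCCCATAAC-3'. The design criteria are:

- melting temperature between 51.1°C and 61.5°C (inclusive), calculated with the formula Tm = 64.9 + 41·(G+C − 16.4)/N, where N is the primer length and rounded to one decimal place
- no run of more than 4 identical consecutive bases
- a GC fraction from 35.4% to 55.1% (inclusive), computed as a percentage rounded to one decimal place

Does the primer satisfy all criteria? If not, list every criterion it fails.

Base counts: A=4, T=5, G=0, C=12 (length 21).
Tm: Tm = 64.9 + 41·(12 − 16.4)/21 = 56.3°C ✓
homopolymer run: longest run = 8, exceeds 4 ✗
GC content: GC 12/21 = 57.1%, outside 35.4–55.1% ✗

Fails: homopolymer run, GC content.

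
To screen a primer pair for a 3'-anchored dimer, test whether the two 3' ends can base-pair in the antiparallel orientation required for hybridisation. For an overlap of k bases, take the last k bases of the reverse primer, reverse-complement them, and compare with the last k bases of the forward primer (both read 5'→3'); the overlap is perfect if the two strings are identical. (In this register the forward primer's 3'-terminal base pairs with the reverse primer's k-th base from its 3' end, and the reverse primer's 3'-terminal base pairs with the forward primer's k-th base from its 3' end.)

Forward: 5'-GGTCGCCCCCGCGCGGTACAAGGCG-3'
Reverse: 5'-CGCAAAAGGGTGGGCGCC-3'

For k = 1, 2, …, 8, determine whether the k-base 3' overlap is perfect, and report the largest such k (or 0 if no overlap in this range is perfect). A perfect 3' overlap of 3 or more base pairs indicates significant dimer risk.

Last 8 bases (5'→3') — forward …ACAAGGCG, reverse …TGGGCGCC.
Reverse complement of the reverse primer's last 8 bases: GGCGCCCA; its first k bases are the reverse complement of the reverse primer's last k bases, so a perfect k-base overlap needs the forward primer's last k bases to equal them.
Comparing (forward last k vs required): k=1: G vs G ✓; k=2: CG vs GG ✗; k=3: GCG vs GGC ✗; k=4: GGCG vs GGCG ✓; k=5: AGGCG vs GGCGC ✗; k=6: AAGGCG vs GGCGCC ✗; k=7: CAAGGCG vs GGCGCCC ✗; k=8: ACAAGGCG vs GGCGCCCA ✗.
Perfect overlaps at k = 1, 4; the largest is 4.

Longest perfect overlap: 4 complementary base pairs; significant dimer risk (threshold 3).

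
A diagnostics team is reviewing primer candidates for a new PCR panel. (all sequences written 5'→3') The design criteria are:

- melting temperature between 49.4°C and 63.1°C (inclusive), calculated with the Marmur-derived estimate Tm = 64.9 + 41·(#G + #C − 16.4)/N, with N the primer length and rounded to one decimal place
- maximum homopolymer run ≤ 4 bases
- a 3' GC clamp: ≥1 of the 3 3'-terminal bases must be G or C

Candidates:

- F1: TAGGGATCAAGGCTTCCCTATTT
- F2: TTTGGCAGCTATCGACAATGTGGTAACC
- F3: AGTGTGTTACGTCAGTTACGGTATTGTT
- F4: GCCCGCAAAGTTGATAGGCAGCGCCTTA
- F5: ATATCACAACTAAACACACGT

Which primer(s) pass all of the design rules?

F2 and F3.

F1 (23 nt, A=5 T=8 G=5 C=5): Tm = 64.9 + 41·(10 − 16.4)/23 = 53.5°C ✓; longest run = 3 ✓; 3' end TTT has 0 G/C, need ≥1 ✗ — fails.
F2 (28 nt, A=7 T=8 G=7 C=6): Tm = 64.9 + 41·(13 − 16.4)/28 = 59.9°C ✓; longest run = 3 ✓; 3' end ACC has 2 G/C ✓ — passes.
F3 (28 nt, A=5 T=12 G=8 C=3): Tm = 64.9 + 41·(11 − 16.4)/28 = 57.0°C ✓; longest run = 2 ✓; 3' end GTT has 1 G/C ✓ — passes.
F4 (28 nt, A=7 T=5 G=8 C=8): Tm = 64.9 + 41·(16 − 16.4)/28 = 64.3°C, outside 49.4–63.1°C ✗; longest run = 3 ✓; 3' end TTA has 0 G/C, need ≥1 ✗ — fails.
F5 (21 nt, A=10 T=4 G=1 C=6): Tm = 64.9 + 41·(7 − 16.4)/21 = 46.5°C, outside 49.4–63.1°C ✗; longest run = 3 ✓; 3' end CGT has 2 G/C ✓ — fails.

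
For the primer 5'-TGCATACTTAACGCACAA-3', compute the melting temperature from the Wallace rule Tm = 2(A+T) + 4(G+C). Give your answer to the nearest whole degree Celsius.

50°C

Base counts: A=7, T=4, G=2, C=5 (length 18).
Tm = 2·(7+4) + 4·(2+5) = 2·11 + 4·7 = 22 + 28 = 50°C.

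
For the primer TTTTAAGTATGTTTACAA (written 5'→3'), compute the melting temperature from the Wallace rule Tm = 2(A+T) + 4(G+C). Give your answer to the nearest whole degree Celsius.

42°C

Base counts: A=6, T=9, G=2, C=1 (length 18).
Tm = 2·(6+9) + 4·(2+1) = 2·15 + 4·3 = 30 + 12 = 42°C.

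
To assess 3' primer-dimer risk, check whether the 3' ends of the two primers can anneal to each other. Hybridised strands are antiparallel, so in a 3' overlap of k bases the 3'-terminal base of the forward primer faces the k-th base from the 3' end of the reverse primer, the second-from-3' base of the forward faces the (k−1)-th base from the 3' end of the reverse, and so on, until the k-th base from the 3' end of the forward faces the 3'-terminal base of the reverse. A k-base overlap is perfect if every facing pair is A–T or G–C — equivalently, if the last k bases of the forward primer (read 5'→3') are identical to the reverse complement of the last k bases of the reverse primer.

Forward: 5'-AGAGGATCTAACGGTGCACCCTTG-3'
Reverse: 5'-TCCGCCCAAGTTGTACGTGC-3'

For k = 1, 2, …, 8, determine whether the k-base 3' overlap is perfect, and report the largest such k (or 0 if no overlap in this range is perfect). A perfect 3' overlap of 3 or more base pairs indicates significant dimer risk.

Last 8 bases (5'→3') — forward …CACCCTTG, reverse …GTACGTGC.
Reverse complement of the reverse primer's last 8 bases: GCACGTAC; its first k bases are the reverse complement of the reverse primer's last k bases, so a perfect k-base overlap needs the forward primer's last k bases to equal them.
Comparing (forward last k vs required): k=1: G vs G ✓; k=2: TG vs GC ✗; k=3: TTG vs GCA ✗; k=4: CTTG vs GCAC ✗; k=5: CCTTG vs GCACG ✗; k=6: CCCTTG vs GCACGT ✗; k=7: ACCCTTG vs GCACGTA ✗; k=8: CACCCTTG vs GCACGTAC ✗.
Only k = 1 is perfect, so the longest perfect 3' overlap is 1.

Longest perfect overlap: 1 complementary base pair; below the dimer-risk threshold (threshold 3).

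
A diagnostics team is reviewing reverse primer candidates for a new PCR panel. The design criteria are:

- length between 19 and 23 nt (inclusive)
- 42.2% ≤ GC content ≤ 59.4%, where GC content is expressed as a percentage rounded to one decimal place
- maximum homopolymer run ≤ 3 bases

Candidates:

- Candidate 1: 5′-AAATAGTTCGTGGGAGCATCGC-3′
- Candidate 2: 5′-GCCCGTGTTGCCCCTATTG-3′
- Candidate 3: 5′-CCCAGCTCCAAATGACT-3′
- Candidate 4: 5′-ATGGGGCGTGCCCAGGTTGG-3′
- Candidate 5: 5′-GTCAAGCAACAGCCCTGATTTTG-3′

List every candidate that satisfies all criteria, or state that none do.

Candidate 1 only.

Candidate 1 (22 nt, A=6 T=5 G=7 C=4): length 22 ✓; GC 11/22 = 50.0% ✓; longest run = 3 ✓ — passes.
Candidate 2 (19 nt, A=1 T=6 G=5 C=7): length 19 ✓; GC 12/19 = 63.2%, outside 42.2–59.4% ✗; longest run = 4, exceeds 3 ✗ — fails.
Candidate 3 (17 nt, A=5 T=3 G=2 C=7): length 17, outside 19–23 ✗; GC 9/17 = 52.9% ✓; longest run = 3 ✓ — fails.
Candidate 4 (20 nt, A=2 T=4 G=10 C=4): length 20 ✓; GC 14/20 = 70.0%, outside 42.2–59.4% ✗; longest run = 4, exceeds 3 ✗ — fails.
Candidate 5 (23 nt, A=6 T=6 G=5 C=6): length 23 ✓; GC 11/23 = 47.8% ✓; longest run = 4, exceeds 3 ✗ — fails.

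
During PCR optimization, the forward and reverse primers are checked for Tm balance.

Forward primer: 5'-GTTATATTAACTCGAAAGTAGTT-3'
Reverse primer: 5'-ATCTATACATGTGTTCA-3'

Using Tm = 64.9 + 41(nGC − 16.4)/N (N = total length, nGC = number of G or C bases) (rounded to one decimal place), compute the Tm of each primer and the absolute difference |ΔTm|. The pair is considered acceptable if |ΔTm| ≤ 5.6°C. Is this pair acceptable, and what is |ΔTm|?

|ΔTm| = 9.0°C; the pair is not acceptable.

Forward: G+C = 6, N = 23 → Tm = 64.9 + 41·(6 − 16.4)/23 = 46.4°C.
Reverse: G+C = 5, N = 17 → Tm = 64.9 + 41·(5 − 16.4)/17 = 37.4°C.
|ΔTm| = |46.4 − 37.4| = 9.0°C, > 5.6°C.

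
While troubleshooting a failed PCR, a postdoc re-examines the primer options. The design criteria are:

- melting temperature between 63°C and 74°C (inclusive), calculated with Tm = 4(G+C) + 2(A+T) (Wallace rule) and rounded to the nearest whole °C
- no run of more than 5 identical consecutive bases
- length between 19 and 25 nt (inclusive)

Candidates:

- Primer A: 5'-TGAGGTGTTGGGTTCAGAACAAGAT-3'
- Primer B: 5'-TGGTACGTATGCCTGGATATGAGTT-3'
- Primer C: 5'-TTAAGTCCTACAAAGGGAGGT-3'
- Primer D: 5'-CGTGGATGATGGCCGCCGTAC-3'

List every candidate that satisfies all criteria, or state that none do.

Primer A (25 nt, A=7 T=7 G=9 C=2): Tm = 2·14 + 4·11 = 72°C ✓; longest run = 3 ✓; length 25 ✓ — passes.
Primer B (25 nt, A=5 T=9 G=8 C=3): Tm = 2·14 + 4·11 = 72°C ✓; longest run = 2 ✓; length 25 ✓ — passes.
Primer C (21 nt, A=7 T=5 G=6 C=3): Tm = 2·12 + 4·9 = 60°C, outside 63–74°C ✗; longest run = 3 ✓; length 21 ✓ — fails.
Primer D (21 nt, A=3 T=4 G=8 C=6): Tm = 2·7 + 4·14 = 70°C ✓; longest run = 2 ✓; length 21 ✓ — passes.

Primer A, Primer B and Primer D.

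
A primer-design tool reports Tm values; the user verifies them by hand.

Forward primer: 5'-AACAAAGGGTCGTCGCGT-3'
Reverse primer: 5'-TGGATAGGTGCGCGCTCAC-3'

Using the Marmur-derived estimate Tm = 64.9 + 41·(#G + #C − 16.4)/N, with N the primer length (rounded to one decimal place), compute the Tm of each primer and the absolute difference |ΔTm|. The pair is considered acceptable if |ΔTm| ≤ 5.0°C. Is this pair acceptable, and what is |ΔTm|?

|ΔTm| = 5.1°C; the pair is not acceptable.

Forward: G+C = 10, N = 18 → Tm = 64.9 + 41·(10 − 16.4)/18 = 50.3°C.
Reverse: G+C = 12, N = 19 → Tm = 64.9 + 41·(12 − 16.4)/19 = 55.4°C.
|ΔTm| = |50.3 − 55.4| = 5.1°C, > 5.0°C.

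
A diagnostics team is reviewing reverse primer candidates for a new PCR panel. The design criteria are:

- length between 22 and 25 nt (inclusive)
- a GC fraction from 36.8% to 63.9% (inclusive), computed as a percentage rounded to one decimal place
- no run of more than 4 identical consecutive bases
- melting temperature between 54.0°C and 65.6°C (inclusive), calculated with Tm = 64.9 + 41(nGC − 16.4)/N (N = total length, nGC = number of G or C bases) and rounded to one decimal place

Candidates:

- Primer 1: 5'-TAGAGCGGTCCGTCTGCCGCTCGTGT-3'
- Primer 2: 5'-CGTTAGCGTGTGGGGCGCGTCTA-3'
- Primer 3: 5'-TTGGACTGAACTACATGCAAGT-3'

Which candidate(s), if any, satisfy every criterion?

None of the candidates satisfy all criteria.

Primer 1 (26 nt, A=2 T=7 G=9 C=8): length 26, outside 22–25 ✗; GC 17/26 = 65.4%, outside 36.8–63.9% ✗; longest run = 2 ✓; Tm = 64.9 + 41·(17 − 16.4)/26 = 65.8°C, outside 54.0–65.6°C ✗ — fails.
Primer 2 (23 nt, A=2 T=6 G=10 C=5): length 23 ✓; GC 15/23 = 65.2%, outside 36.8–63.9% ✗; longest run = 4 ✓; Tm = 64.9 + 41·(15 − 16.4)/23 = 62.4°C ✓ — fails.
Primer 3 (22 nt, A=7 T=6 G=5 C=4): length 22 ✓; GC 9/22 = 40.9% ✓; longest run = 2 ✓; Tm = 64.9 + 41·(9 − 16.4)/22 = 51.1°C, outside 54.0–65.6°C ✗ — fails.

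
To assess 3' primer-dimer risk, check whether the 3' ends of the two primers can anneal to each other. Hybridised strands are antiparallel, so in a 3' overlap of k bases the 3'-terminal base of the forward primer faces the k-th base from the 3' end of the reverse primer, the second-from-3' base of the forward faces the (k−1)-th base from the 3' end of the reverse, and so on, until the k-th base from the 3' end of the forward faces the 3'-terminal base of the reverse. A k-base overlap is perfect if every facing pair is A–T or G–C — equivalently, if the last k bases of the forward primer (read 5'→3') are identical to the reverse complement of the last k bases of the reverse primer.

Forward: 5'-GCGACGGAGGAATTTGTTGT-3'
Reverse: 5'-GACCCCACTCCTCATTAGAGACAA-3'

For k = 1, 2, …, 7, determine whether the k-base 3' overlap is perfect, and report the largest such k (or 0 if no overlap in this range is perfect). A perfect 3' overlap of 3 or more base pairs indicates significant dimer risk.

Last 7 bases (5'→3') — forward …TTGTTGT, reverse …GAGACAA.
Reverse complement of the reverse primer's last 7 bases: TTGTCTC; its first k bases are the reverse complement of the reverse primer's last k bases, so a perfect k-base overlap needs the forward primer's last k bases to equal them.
Comparing (forward last k vs required): k=1: T vs T ✓; k=2: GT vs TT ✗; k=3: TGT vs TTG ✗; k=4: TTGT vs TTGT ✓; k=5: GTTGT vs TTGTC ✗; k=6: TGTTGT vs TTGTCT ✗; k=7: TTGTTGT vs TTGTCTC ✗.
Perfect overlaps at k = 1, 4; the largest is 4.

Longest perfect overlap: 4 complementary base pairs; significant dimer risk (threshold 3).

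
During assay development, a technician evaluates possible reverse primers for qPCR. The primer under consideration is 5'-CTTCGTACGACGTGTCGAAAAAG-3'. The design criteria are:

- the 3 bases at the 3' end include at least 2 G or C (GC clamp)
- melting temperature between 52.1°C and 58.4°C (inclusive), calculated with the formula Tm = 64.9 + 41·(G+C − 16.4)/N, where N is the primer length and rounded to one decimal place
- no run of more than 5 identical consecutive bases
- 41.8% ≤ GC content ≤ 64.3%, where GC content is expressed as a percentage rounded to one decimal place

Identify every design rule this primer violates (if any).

Fails: GC clamp.

Base counts: A=7, T=5, G=6, C=5 (length 23).
GC clamp: 3' end AAG has 1 G/C, need ≥2 ✗
Tm: Tm = 64.9 + 41·(11 − 16.4)/23 = 55.3°C ✓
homopolymer run: longest run = 5 ✓
GC content: GC 11/23 = 47.8% ✓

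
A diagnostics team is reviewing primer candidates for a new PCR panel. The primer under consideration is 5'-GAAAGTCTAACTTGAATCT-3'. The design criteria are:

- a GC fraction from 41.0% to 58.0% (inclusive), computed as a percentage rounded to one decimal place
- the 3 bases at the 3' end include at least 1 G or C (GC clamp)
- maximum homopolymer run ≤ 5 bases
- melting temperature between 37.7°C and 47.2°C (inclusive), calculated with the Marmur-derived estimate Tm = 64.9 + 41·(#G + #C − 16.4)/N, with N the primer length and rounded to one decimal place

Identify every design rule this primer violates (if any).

Base counts: A=7, T=6, G=3, C=3 (length 19).
GC content: GC 6/19 = 31.6%, outside 41.0–58.0% ✗
GC clamp: 3' end TCT has 1 G/C ✓
homopolymer run: longest run = 3 ✓
Tm: Tm = 64.9 + 41·(6 − 16.4)/19 = 42.5°C ✓

Fails: GC content.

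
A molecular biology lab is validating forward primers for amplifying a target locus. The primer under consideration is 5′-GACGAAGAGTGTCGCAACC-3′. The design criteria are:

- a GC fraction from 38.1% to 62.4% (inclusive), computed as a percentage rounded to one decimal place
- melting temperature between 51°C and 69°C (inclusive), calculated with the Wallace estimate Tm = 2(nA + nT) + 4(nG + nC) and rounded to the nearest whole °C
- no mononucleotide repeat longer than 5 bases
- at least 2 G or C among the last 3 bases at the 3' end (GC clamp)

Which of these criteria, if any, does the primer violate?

Base counts: A=6, T=2, G=6, C=5 (length 19).
GC content: GC 11/19 = 57.9% ✓
Tm: Tm = 2·8 + 4·11 = 60°C ✓
homopolymer run: longest run = 2 ✓
GC clamp: 3' end ACC has 2 G/C ✓

Meets all criteria.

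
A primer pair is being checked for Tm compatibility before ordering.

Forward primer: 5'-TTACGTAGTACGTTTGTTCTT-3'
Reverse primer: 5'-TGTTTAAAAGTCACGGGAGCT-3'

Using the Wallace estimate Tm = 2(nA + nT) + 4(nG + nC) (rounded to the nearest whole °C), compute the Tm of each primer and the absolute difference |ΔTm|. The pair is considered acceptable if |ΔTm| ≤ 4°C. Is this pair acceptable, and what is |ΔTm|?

|ΔTm| = 4°C; the pair is acceptable.

Forward: A=3 T=11 G=4 C=3 → Tm = 2·14 + 4·7 = 56°C.
Reverse: A=6 T=6 G=6 C=3 → Tm = 2·12 + 4·9 = 60°C.
|ΔTm| = |56 − 60| = 4°C, ≤ 4°C.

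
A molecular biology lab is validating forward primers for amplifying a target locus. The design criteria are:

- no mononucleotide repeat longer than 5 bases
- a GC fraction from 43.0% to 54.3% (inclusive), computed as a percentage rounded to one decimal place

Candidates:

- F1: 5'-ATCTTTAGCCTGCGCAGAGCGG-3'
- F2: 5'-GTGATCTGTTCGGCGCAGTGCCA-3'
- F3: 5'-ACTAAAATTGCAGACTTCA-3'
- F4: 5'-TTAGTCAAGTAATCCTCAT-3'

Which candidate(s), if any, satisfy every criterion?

None of the candidates satisfy all criteria.

F1 (22 nt, A=4 T=5 G=7 C=6): longest run = 3 ✓; GC 13/22 = 59.1%, outside 43.0–54.3% ✗ — fails.
F2 (23 nt, A=3 T=6 G=8 C=6): longest run = 2 ✓; GC 14/23 = 60.9%, outside 43.0–54.3% ✗ — fails.
F3 (19 nt, A=8 T=5 G=2 C=4): longest run = 4 ✓; GC 6/19 = 31.6%, outside 43.0–54.3% ✗ — fails.
F4 (19 nt, A=6 T=7 G=2 C=4): longest run = 2 ✓; GC 6/19 = 31.6%, outside 43.0–54.3% ✗ — fails.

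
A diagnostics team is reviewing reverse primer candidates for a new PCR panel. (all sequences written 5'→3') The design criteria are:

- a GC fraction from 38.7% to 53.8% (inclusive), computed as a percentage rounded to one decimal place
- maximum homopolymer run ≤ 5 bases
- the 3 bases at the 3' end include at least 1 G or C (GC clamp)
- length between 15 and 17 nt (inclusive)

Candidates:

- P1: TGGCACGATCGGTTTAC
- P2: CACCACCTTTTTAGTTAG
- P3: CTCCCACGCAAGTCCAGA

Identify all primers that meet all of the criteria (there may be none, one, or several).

P1 only.

P1 (17 nt, A=3 T=5 G=5 C=4): GC 9/17 = 52.9% ✓; longest run = 3 ✓; 3' end TAC has 1 G/C ✓; length 17 ✓ — passes.
P2 (18 nt, A=4 T=7 G=2 C=5): GC 7/18 = 38.9% ✓; longest run = 5 ✓; 3' end TAG has 1 G/C ✓; length 18, outside 15–17 ✗ — fails.
P3 (18 nt, A=5 T=2 G=3 C=8): GC 11/18 = 61.1%, outside 38.7–53.8% ✗; longest run = 3 ✓; 3' end AGA has 1 G/C ✓; length 18, outside 15–17 ✗ — fails.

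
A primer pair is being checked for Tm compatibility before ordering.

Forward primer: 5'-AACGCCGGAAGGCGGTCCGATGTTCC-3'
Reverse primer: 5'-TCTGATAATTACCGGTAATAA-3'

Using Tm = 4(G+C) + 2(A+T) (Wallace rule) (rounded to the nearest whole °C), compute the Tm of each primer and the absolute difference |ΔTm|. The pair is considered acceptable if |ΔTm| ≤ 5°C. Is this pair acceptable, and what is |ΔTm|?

Forward: A=5 T=4 G=9 C=8 → Tm = 2·9 + 4·17 = 86°C.
Reverse: A=8 T=7 G=3 C=3 → Tm = 2·15 + 4·6 = 54°C.
|ΔTm| = |86 − 54| = 32°C, > 5°C.

|ΔTm| = 32°C; the pair is not acceptable.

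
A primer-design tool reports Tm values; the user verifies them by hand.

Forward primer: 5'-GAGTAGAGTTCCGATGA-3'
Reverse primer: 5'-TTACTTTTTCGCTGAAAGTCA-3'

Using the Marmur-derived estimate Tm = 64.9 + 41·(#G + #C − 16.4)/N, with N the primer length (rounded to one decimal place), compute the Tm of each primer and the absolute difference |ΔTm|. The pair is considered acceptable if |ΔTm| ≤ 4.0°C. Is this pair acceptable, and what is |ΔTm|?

Forward: G+C = 8, N = 17 → Tm = 64.9 + 41·(8 − 16.4)/17 = 44.6°C.
Reverse: G+C = 7, N = 21 → Tm = 64.9 + 41·(7 − 16.4)/21 = 46.5°C.
|ΔTm| = |44.6 − 46.5| = 1.9°C, ≤ 4.0°C.

|ΔTm| = 1.9°C; the pair is acceptable.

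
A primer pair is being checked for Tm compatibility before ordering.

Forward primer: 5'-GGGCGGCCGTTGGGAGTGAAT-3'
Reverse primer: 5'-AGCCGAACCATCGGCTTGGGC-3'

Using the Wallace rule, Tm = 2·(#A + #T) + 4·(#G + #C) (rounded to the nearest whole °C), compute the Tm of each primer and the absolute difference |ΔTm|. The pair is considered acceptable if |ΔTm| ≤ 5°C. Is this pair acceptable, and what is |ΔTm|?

|ΔTm| = 0°C; the pair is acceptable.

Forward: A=3 T=4 G=11 C=3 → Tm = 2·7 + 4·14 = 70°C.
Reverse: A=4 T=3 G=7 C=7 → Tm = 2·7 + 4·14 = 70°C.
|ΔTm| = |70 − 70| = 0°C, ≤ 5°C.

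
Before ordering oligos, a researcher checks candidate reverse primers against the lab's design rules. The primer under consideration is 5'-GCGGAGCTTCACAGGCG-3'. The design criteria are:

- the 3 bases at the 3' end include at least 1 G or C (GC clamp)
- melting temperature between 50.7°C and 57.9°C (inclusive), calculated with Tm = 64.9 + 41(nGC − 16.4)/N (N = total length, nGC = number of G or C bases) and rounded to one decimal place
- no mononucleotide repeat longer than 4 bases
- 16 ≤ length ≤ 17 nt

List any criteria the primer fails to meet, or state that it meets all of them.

Meets all criteria.

Base counts: A=3, T=2, G=7, C=5 (length 17).
GC clamp: 3' end GCG has 3 G/C ✓
Tm: Tm = 64.9 + 41·(12 − 16.4)/17 = 54.3°C ✓
homopolymer run: longest run = 2 ✓
length: length 17 ✓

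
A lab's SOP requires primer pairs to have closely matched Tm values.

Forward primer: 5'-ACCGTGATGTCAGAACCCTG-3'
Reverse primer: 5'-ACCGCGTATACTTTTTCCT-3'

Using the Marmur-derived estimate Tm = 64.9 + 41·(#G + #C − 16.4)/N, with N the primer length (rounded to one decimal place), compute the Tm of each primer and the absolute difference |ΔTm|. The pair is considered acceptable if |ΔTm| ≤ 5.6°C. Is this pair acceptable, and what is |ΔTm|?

Forward: G+C = 11, N = 20 → Tm = 64.9 + 41·(11 − 16.4)/20 = 53.8°C.
Reverse: G+C = 8, N = 19 → Tm = 64.9 + 41·(8 − 16.4)/19 = 46.8°C.
|ΔTm| = |53.8 − 46.8| = 7.0°C, > 5.6°C.

|ΔTm| = 7.0°C; the pair is not acceptable.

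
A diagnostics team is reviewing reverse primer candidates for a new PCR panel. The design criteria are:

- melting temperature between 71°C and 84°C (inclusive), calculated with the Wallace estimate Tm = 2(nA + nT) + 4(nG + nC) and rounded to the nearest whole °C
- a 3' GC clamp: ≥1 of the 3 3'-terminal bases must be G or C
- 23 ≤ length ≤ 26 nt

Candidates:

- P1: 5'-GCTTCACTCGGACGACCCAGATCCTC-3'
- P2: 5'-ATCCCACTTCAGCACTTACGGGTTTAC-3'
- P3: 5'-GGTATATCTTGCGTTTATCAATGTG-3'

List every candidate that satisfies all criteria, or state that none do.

P1 only.

P1 (26 nt, A=5 T=5 G=5 C=11): Tm = 2·10 + 4·16 = 84°C ✓; 3' end CTC has 2 G/C ✓; length 26 ✓ — passes.
P2 (27 nt, A=6 T=8 G=4 C=9): Tm = 2·14 + 4·13 = 80°C ✓; 3' end TAC has 1 G/C ✓; length 27, outside 23–26 ✗ — fails.
P3 (25 nt, A=5 T=11 G=6 C=3): Tm = 2·16 + 4·9 = 68°C, outside 71–84°C ✗; 3' end GTG has 2 G/C ✓; length 25 ✓ — fails.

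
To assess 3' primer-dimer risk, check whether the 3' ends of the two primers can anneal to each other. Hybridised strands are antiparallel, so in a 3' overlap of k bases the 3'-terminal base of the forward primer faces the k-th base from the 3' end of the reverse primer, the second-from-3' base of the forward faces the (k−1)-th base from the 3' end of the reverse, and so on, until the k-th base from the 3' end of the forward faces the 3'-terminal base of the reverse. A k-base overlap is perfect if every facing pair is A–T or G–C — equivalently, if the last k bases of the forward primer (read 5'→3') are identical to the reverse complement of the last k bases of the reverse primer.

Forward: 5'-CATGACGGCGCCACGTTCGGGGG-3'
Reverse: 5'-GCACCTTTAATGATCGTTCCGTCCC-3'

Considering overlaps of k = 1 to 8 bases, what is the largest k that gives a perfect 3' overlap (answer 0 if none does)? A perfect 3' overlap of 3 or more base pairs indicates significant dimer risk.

Longest perfect overlap: 3 complementary base pairs; significant dimer risk (threshold 3).

Last 8 bases (5'→3') — forward …TTCGGGGG, reverse …TCCGTCCC.
Reverse complement of the reverse primer's last 8 bases: GGGACGGA; its first k bases are the reverse complement of the reverse primer's last k bases, so a perfect k-base overlap needs the forward primer's last k bases to equal them.
Comparing (forward last k vs required): k=1: G vs G ✓; k=2: GG vs GG ✓; k=3: GGG vs GGG ✓; k=4: GGGG vs GGGA ✗; k=5: GGGGG vs GGGAC ✗; k=6: CGGGGG vs GGGACG ✗; k=7: TCGGGGG vs GGGACGG ✗; k=8: TTCGGGGG vs GGGACGGA ✗.
Perfect overlaps at k = 1, 2, 3; the largest is 3.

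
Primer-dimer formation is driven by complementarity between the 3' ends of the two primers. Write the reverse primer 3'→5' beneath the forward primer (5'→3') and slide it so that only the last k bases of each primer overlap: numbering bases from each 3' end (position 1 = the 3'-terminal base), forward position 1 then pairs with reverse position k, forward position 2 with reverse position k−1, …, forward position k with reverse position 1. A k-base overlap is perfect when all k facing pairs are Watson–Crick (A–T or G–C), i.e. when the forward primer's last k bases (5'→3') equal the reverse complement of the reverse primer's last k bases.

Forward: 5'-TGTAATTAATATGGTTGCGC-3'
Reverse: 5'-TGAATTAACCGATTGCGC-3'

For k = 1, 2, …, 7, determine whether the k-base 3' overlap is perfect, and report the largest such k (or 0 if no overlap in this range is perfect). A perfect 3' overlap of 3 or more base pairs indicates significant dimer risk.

Longest perfect overlap: 4 complementary base pairs; significant dimer risk (threshold 3).

Last 7 bases (5'→3') — forward …GTTGCGC, reverse …ATTGCGC.
Reverse complement of the reverse primer's last 7 bases: GCGCAAT; its first k bases are the reverse complement of the reverse primer's last k bases, so a perfect k-base overlap needs the forward primer's last k bases to equal them.
Comparing (forward last k vs required): k=1: C vs G ✗; k=2: GC vs GC ✓; k=3: CGC vs GCG ✗; k=4: GCGC vs GCGC ✓; k=5: TGCGC vs GCGCA ✗; k=6: TTGCGC vs GCGCAA ✗; k=7: GTTGCGC vs GCGCAAT ✗.
Perfect overlaps at k = 2, 4; the largest is 4.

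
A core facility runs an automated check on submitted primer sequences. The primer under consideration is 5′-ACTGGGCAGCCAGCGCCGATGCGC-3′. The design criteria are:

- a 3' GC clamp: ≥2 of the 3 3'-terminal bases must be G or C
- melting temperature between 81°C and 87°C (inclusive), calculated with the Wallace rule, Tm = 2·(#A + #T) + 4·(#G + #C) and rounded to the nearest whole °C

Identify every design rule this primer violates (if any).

Meets all criteria.

Base counts: A=4, T=2, G=9, C=9 (length 24).
GC clamp: 3' end CGC has 3 G/C ✓
Tm: Tm = 2·6 + 4·18 = 84°C ✓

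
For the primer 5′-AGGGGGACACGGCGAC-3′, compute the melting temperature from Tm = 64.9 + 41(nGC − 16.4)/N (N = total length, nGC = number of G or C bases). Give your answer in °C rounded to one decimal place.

53.6°C

Base counts: A=4, T=0, G=8, C=4; G+C = 12, N = 16.
Tm = 64.9 + 41·(12 − 16.4)/16 = 64.9 + -180.40/16 = 53.6°C.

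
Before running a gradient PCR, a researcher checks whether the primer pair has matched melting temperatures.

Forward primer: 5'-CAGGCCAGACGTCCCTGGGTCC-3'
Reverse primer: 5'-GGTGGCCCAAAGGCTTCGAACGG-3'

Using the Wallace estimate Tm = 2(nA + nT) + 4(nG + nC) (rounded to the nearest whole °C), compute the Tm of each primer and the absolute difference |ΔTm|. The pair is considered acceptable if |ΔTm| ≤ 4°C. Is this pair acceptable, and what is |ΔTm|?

|ΔTm| = 0°C; the pair is acceptable.

Forward: A=3 T=3 G=7 C=9 → Tm = 2·6 + 4·16 = 76°C.
Reverse: A=5 T=3 G=9 C=6 → Tm = 2·8 + 4·15 = 76°C.
|ΔTm| = |76 − 76| = 0°C, ≤ 4°C.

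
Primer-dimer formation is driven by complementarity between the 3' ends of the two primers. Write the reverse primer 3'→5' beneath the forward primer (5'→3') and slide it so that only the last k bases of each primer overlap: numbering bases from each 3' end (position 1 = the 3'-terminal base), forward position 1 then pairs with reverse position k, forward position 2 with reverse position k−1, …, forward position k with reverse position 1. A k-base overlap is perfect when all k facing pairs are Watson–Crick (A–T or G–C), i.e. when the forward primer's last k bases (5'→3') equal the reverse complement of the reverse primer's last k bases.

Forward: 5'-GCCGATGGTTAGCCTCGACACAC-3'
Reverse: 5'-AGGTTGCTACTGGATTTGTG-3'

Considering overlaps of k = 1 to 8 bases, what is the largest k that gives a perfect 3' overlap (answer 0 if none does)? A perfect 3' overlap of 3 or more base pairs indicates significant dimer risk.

Last 8 bases (5'→3') — forward …CGACACAC, reverse …GATTTGTG.
Reverse complement of the reverse primer's last 8 bases: CACAAATC; its first k bases are the reverse complement of the reverse primer's last k bases, so a perfect k-base overlap needs the forward primer's last k bases to equal them.
Comparing (forward last k vs required): k=1: C vs C ✓; k=2: AC vs CA ✗; k=3: CAC vs CAC ✓; k=4: ACAC vs CACA ✗; k=5: CACAC vs CACAA ✗; k=6: ACACAC vs CACAAA ✗; k=7: GACACAC vs CACAAAT ✗; k=8: CGACACAC vs CACAAATC ✗.
Perfect overlaps at k = 1, 3; the largest is 3.

Longest perfect overlap: 3 complementary base pairs; significant dimer risk (threshold 3).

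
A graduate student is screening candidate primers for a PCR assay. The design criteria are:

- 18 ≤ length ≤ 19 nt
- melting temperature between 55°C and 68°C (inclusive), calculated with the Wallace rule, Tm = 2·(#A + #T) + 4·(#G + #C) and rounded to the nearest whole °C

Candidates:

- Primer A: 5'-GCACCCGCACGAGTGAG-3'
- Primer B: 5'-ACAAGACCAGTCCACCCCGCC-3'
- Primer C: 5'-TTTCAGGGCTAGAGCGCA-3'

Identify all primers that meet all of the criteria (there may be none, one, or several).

Primer A (17 nt, A=4 T=1 G=6 C=6): length 17, outside 18–19 ✗; Tm = 2·5 + 4·12 = 58°C ✓ — fails.
Primer B (21 nt, A=6 T=1 G=3 C=11): length 21, outside 18–19 ✗; Tm = 2·7 + 4·14 = 70°C, outside 55–68°C ✗ — fails.
Primer C (18 nt, A=4 T=4 G=6 C=4): length 18 ✓; Tm = 2·8 + 4·10 = 56°C ✓ — passes.

Primer C only.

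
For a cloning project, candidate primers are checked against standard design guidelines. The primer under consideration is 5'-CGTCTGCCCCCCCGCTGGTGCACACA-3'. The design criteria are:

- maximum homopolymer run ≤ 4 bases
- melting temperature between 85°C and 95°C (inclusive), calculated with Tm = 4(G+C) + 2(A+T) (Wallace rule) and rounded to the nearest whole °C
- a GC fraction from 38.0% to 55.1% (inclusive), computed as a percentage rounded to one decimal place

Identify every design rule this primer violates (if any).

Fails: homopolymer run, GC content.

Base counts: A=3, T=4, G=6, C=13 (length 26).
homopolymer run: longest run = 7, exceeds 4 ✗
Tm: Tm = 2·7 + 4·19 = 90°C ✓
GC content: GC 19/26 = 73.1%, outside 38.0–55.1% ✗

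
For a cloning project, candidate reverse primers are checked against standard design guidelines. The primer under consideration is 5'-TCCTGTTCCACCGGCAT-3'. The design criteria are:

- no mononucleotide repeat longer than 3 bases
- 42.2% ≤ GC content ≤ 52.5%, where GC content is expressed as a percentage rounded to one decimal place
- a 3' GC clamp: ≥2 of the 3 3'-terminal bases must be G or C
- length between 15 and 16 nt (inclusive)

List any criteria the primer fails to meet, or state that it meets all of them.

Fails: GC content, GC clamp, length.

Base counts: A=2, T=5, G=3, C=7 (length 17).
homopolymer run: longest run = 2 ✓
GC content: GC 10/17 = 58.8%, outside 42.2–52.5% ✗
GC clamp: 3' end CAT has 1 G/C, need ≥2 ✗
length: length 17, outside 15–16 ✗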